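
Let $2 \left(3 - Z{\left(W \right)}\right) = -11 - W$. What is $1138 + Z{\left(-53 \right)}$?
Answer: $1120$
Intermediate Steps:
$Z{\left(W \right)} = \frac{17}{2} + \frac{W}{2}$ ($Z{\left(W \right)} = 3 - \frac{-11 - W}{2} = 3 + \left(\frac{11}{2} + \frac{W}{2}\right) = \frac{17}{2} + \frac{W}{2}$)
$1138 + Z{\left(-53 \right)} = 1138 + \left(\frac{17}{2} + \frac{1}{2} \left(-53\right)\right) = 1138 + \left(\frac{17}{2} - \frac{53}{2}\right) = 1138 - 18 = 1120$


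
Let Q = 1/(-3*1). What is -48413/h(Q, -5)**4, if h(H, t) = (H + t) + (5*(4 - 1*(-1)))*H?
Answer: -3921453/2825761 ≈ -1.3878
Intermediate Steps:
Q = -1/3 (Q = 1/(-3) = -1/3 ≈ -0.33333)
h(H, t) = t + 26*H (h(H, t) = (H + t) + (5*(4 + 1))*H = (H + t) + (5*5)*H = (H + t) + 25*H = t + 26*H)
-48413/h(Q, -5)**4 = -48413/(-5 + 26*(-1/3))**4 = -48413/(-5 - 26/3)**4 = -48413/((-41/3)**4) = -48413/2825761/81 = -48413*81/2825761 = -3921453/2825761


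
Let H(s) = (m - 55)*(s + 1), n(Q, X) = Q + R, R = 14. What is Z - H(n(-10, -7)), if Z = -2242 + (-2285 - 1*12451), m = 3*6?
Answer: -16793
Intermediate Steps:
m = 18
n(Q, X) = 14 + Q (n(Q, X) = Q + 14 = 14 + Q)
H(s) = -37 - 37*s (H(s) = (18 - 55)*(s + 1) = -37*(1 + s) = -37 - 37*s)
Z = -16978 (Z = -2242 + (-2285 - 12451) = -2242 - 14736 = -16978)
Z - H(n(-10, -7)) = -16978 - (-37 - 37*(14 - 10)) = -16978 - (-37 - 37*4) = -16978 - (-37 - 148) = -16978 - 1*(-185) = -16978 + 185 = -16793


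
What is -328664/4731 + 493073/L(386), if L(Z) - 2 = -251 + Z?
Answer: 2287701395/648147 ≈ 3529.6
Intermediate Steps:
L(Z) = -249 + Z (L(Z) = 2 + (-251 + Z) = -249 + Z)
-328664/4731 + 493073/L(386) = -328664/4731 + 493073/(-249 + 386) = -328664*1/4731 + 493073/137 = -328664/4731 + 493073*(1/137) = -328664/4731 + 493073/137 = 2287701395/648147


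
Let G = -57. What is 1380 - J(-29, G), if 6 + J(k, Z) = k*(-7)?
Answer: 1183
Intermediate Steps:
J(k, Z) = -6 - 7*k (J(k, Z) = -6 + k*(-7) = -6 - 7*k)
1380 - J(-29, G) = 1380 - (-6 - 7*(-29)) = 1380 - (-6 + 203) = 1380 - 1*197 = 1380 - 197 = 1183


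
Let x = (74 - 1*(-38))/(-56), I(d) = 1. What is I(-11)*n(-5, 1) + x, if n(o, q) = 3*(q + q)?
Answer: 4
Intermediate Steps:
x = -2 (x = (74 + 38)*(-1/56) = 112*(-1/56) = -2)
n(o, q) = 6*q (n(o, q) = 3*(2*q) = 6*q)
I(-11)*n(-5, 1) + x = 1*(6*1) - 2 = 1*6 - 2 = 6 - 2 = 4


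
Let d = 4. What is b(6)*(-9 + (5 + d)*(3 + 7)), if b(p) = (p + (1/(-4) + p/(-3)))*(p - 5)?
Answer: 1215/4 ≈ 303.75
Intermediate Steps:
b(p) = (-5 + p)*(-¼ + 2*p/3) (b(p) = (p + (1*(-¼) + p*(-⅓)))*(-5 + p) = (p + (-¼ - p/3))*(-5 + p) = (-¼ + 2*p/3)*(-5 + p) = (-5 + p)*(-¼ + 2*p/3))
b(6)*(-9 + (5 + d)*(3 + 7)) = (5/4 - 43/12*6 + (⅔)*6²)*(-9 + (5 + 4)*(3 + 7)) = (5/4 - 43/2 + (⅔)*36)*(-9 + 9*10) = (5/4 - 43/2 + 24)*(-9 + 90) = (15/4)*81 = 1215/4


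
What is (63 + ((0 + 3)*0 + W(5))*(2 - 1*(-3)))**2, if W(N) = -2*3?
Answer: 1089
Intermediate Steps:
W(N) = -6
(63 + ((0 + 3)*0 + W(5))*(2 - 1*(-3)))**2 = (63 + ((0 + 3)*0 - 6)*(2 - 1*(-3)))**2 = (63 + (3*0 - 6)*(2 + 3))**2 = (63 + (0 - 6)*5)**2 = (63 - 6*5)**2 = (63 - 30)**2 = 33**2 = 1089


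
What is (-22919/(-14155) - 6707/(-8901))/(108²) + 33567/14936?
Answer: 3083387013793999/1371862257457320 ≈ 2.2476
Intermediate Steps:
(-22919/(-14155) - 6707/(-8901))/(108²) + 33567/14936 = (-22919*(-1/14155) - 6707*(-1/8901))/11664 + 33567*(1/14936) = (22919/14155 + 6707/8901)*(1/11664) + 33567/14936 = (298939604/125993655)*(1/11664) + 33567/14936 = 74734901/367397497980 + 33567/14936 = 3083387013793999/1371862257457320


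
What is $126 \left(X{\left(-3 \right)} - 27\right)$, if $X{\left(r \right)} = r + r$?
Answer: $-4158$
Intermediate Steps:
$X{\left(r \right)} = 2 r$
$126 \left(X{\left(-3 \right)} - 27\right) = 126 \left(2 \left(-3\right) - 27\right) = 126 \left(-6 - 27\right) = 126 \left(-33\right) = -4158$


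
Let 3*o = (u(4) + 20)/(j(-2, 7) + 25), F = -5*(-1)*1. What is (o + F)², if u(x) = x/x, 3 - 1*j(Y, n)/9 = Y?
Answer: 2601/100 ≈ 26.010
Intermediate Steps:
j(Y, n) = 27 - 9*Y
F = 5 (F = 5*1 = 5)
u(x) = 1
o = ⅒ (o = ((1 + 20)/((27 - 9*(-2)) + 25))/3 = (21/((27 + 18) + 25))/3 = (21/(45 + 25))/3 = (21/70)/3 = (21*(1/70))/3 = (⅓)*(3/10) = ⅒ ≈ 0.10000)
(o + F)² = (⅒ + 5)² = (51/10)² = 2601/100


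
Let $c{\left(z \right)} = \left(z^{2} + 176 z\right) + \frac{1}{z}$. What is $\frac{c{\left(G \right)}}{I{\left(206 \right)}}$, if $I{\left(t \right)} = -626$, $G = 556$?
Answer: $- \frac{226287553}{348056} \approx -650.15$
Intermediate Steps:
$c{\left(z \right)} = \frac{1}{z} + z^{2} + 176 z$
$\frac{c{\left(G \right)}}{I{\left(206 \right)}} = \frac{\frac{1}{556} \left(1 + 556^{2} \left(176 + 556\right)\right)}{-626} = \frac{1 + 309136 \cdot 732}{556} \left(- \frac{1}{626}\right) = \frac{1 + 226287552}{556} \left(- \frac{1}{626}\right) = \frac{1}{556} \cdot 226287553 \left(- \frac{1}{626}\right) = \frac{226287553}{556} \left(- \frac{1}{626}\right) = - \frac{226287553}{348056}$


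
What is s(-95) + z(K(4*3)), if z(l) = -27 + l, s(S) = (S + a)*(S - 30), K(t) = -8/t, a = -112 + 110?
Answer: 36292/3 ≈ 12097.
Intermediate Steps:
a = -2
s(S) = (-30 + S)*(-2 + S) (s(S) = (S - 2)*(S - 30) = (-2 + S)*(-30 + S) = (-30 + S)*(-2 + S))
s(-95) + z(K(4*3)) = (60 + (-95)² - 32*(-95)) + (-27 - 8/(4*3)) = (60 + 9025 + 3040) + (-27 - 8/12) = 12125 + (-27 - 8*1/12) = 12125 + (-27 - ⅔) = 12125 - 83/3 = 36292/3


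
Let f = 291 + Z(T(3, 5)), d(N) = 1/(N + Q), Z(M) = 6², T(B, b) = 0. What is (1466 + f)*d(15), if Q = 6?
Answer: 1793/21 ≈ 85.381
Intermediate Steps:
Z(M) = 36
d(N) = 1/(6 + N) (d(N) = 1/(N + 6) = 1/(6 + N))
f = 327 (f = 291 + 36 = 327)
(1466 + f)*d(15) = (1466 + 327)/(6 + 15) = 1793/21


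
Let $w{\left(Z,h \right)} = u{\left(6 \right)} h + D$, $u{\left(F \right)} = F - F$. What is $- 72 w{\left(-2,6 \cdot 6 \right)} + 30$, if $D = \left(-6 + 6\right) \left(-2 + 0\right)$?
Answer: $30$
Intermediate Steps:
$u{\left(F \right)} = 0$
$D = 0$ ($D = 0 \left(-2\right) = 0$)
$w{\left(Z,h \right)} = 0$ ($w{\left(Z,h \right)} = 0 h + 0 = 0 + 0 = 0$)
$- 72 w{\left(-2,6 \cdot 6 \right)} + 30 = \left(-72\right) 0 + 30 = 0 + 30 = 30$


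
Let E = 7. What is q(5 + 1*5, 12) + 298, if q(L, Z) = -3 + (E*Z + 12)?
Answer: 391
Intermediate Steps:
q(L, Z) = 9 + 7*Z (q(L, Z) = -3 + (7*Z + 12) = -3 + (12 + 7*Z) = 9 + 7*Z)
q(5 + 1*5, 12) + 298 = (9 + 7*12) + 298 = (9 + 84) + 298 = 93 + 298 = 391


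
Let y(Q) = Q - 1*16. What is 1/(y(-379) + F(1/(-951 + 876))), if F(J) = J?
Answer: -75/29626 ≈ -0.0025316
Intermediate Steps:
y(Q) = -16 + Q (y(Q) = Q - 16 = -16 + Q)
1/(y(-379) + F(1/(-951 + 876))) = 1/((-16 - 379) + 1/(-951 + 876)) = 1/(-395 + 1/(-75)) = 1/(-395 - 1/75) = 1/(-29626/75) = -75/29626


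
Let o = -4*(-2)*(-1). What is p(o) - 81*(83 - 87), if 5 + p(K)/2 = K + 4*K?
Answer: 234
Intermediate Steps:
o = -8 (o = 8*(-1) = -8)
p(K) = -10 + 10*K (p(K) = -10 + 2*(K + 4*K) = -10 + 2*(5*K) = -10 + 10*K)
p(o) - 81*(83 - 87) = (-10 + 10*(-8)) - 81*(83 - 87) = (-10 - 80) - 81*(-4) = -90 + 324 = 234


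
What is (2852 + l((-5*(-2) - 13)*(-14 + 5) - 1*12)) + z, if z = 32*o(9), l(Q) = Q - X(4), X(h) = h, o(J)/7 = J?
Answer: 4879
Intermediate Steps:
o(J) = 7*J
l(Q) = -4 + Q (l(Q) = Q - 1*4 = Q - 4 = -4 + Q)
z = 2016 (z = 32*(7*9) = 32*63 = 2016)
(2852 + l((-5*(-2) - 13)*(-14 + 5) - 1*12)) + z = (2852 + (-4 + ((-5*(-2) - 13)*(-14 + 5) - 1*12))) + 2016 = (2852 + (-4 + ((10 - 13)*(-9) - 12))) + 2016 = (2852 + (-4 + (-3*(-9) - 12))) + 2016 = (2852 + (-4 + (27 - 12))) + 2016 = (2852 + (-4 + 15)) + 2016 = (2852 + 11) + 2016 = 2863 + 2016 = 4879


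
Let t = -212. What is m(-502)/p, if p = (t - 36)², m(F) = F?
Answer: -251/30752 ≈ -0.0081621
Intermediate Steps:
p = 61504 (p = (-212 - 36)² = (-248)² = 61504)
m(-502)/p = -502/61504 = -502*1/61504 = -251/30752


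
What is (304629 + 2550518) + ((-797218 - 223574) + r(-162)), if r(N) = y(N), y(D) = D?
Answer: 1834193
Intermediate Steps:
r(N) = N
(304629 + 2550518) + ((-797218 - 223574) + r(-162)) = (304629 + 2550518) + ((-797218 - 223574) - 162) = 2855147 + (-1020792 - 162) = 2855147 - 1020954 = 1834193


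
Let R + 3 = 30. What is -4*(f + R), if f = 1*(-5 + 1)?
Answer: -92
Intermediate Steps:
R = 27 (R = -3 + 30 = 27)
f = -4 (f = 1*(-4) = -4)
-4*(f + R) = -4*(-4 + 27) = -4*23 = -92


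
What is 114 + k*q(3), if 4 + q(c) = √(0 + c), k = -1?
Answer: 118 - √3 ≈ 116.27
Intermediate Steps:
q(c) = -4 + √c (q(c) = -4 + √(0 + c) = -4 + √c)
114 + k*q(3) = 114 - (-4 + √3) = 114 + (4 - √3) = 118 - √3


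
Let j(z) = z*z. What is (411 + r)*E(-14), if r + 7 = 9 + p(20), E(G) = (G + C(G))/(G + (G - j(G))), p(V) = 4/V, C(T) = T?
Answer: 1033/20 ≈ 51.650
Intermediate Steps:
j(z) = z**2
E(G) = 2*G/(-G**2 + 2*G) (E(G) = (G + G)/(G + (G - G**2)) = (2*G)/(-G**2 + 2*G) = 2*G/(-G**2 + 2*G))
r = 11/5 (r = -7 + (9 + 4/20) = -7 + (9 + 4*(1/20)) = -7 + (9 + 1/5) = -7 + 46/5 = 11/5 ≈ 2.2000)
(411 + r)*E(-14) = (411 + 11/5)*(-2/(-2 - 14)) = 2066*(-2/(-16))/5 = 2066*(-2*(-1/16))/5 = (2066/5)*(1/8) = 1033/20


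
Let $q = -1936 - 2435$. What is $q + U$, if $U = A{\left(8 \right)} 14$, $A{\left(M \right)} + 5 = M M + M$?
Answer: $-3433$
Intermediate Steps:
$A{\left(M \right)} = -5 + M + M^{2}$ ($A{\left(M \right)} = -5 + \left(M M + M\right) = -5 + \left(M^{2} + M\right) = -5 + \left(M + M^{2}\right) = -5 + M + M^{2}$)
$q = -4371$
$U = 938$ ($U = \left(-5 + 8 + 8^{2}\right) 14 = \left(-5 + 8 + 64\right) 14 = 67 \cdot 14 = 938$)
$q + U = -4371 + 938 = -3433$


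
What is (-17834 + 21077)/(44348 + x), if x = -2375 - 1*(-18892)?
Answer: 69/1295 ≈ 0.053282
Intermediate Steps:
x = 16517 (x = -2375 + 18892 = 16517)
(-17834 + 21077)/(44348 + x) = (-17834 + 21077)/(44348 + 16517) = 3243/60865 = 3243*(1/60865) = 69/1295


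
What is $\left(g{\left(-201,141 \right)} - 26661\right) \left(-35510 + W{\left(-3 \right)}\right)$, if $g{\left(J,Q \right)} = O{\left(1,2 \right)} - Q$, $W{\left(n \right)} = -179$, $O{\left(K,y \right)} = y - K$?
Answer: $956500889$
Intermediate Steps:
$g{\left(J,Q \right)} = 1 - Q$ ($g{\left(J,Q \right)} = \left(2 - 1\right) - Q = 1 - Q$)
$\left(g{\left(-201,141 \right)} - 26661\right) \left(-35510 + W{\left(-3 \right)}\right) = \left(\left(1 - 141\right) - 26661\right) \left(-35510 - 179\right) = \left(\left(1 - 141\right) - 26661\right) \left(-35689\right) = \left(-140 - 26661\right) \left(-35689\right) = \left(-26801\right) \left(-35689\right) = 956500889$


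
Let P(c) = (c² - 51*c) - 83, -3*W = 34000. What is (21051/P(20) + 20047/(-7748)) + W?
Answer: -185724284567/16340532 ≈ -11366.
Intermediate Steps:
W = -34000/3 (W = -⅓*34000 = -34000/3 ≈ -11333.)
P(c) = -83 + c² - 51*c
(21051/P(20) + 20047/(-7748)) + W = (21051/(-83 + 20² - 51*20) + 20047/(-7748)) - 34000/3 = (21051/(-83 + 400 - 1020) + 20047*(-1/7748)) - 34000/3 = (21051/(-703) - 20047/7748) - 34000/3 = (21051*(-1/703) - 20047/7748) - 34000/3 = (-21051/703 - 20047/7748) - 34000/3 = -177196189/5446844 - 34000/3 = -185724284567/16340532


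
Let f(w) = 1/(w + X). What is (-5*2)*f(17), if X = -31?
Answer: 5/7 ≈ 0.71429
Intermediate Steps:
f(w) = 1/(-31 + w) (f(w) = 1/(w - 31) = 1/(-31 + w))
(-5*2)*f(17) = (-5*2)/(-31 + 17) = -10/(-14) = -10*(-1/14) = 5/7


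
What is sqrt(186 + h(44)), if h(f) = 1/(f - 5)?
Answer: sqrt(282945)/39 ≈ 13.639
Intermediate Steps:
h(f) = 1/(-5 + f)
sqrt(186 + h(44)) = sqrt(186 + 1/(-5 + 44)) = sqrt(186 + 1/39) = sqrt(7255/39) = sqrt(282945)/39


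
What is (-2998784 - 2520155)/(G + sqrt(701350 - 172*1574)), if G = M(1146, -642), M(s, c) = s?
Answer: -3162352047/441347 + 5518939*sqrt(430622)/882694 ≈ -3062.3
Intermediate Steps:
G = 1146
(-2998784 - 2520155)/(G + sqrt(701350 - 172*1574)) = (-2998784 - 2520155)/(1146 + sqrt(701350 - 172*1574)) = -5518939/(1146 + sqrt(701350 - 270728)) = -5518939/(1146 + sqrt(430622))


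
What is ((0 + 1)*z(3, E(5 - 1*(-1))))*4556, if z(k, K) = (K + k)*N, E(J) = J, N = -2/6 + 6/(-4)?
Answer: -75174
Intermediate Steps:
N = -11/6 (N = -2*⅙ + 6*(-¼) = -⅓ - 3/2 = -11/6 ≈ -1.8333)
z(k, K) = -11*K/6 - 11*k/6 (z(k, K) = (K + k)*(-11/6) = -11*K/6 - 11*k/6)
((0 + 1)*z(3, E(5 - 1*(-1))))*4556 = ((0 + 1)*(-11*(5 - 1*(-1))/6 - 11/6*3))*4556 = (1*(-11*(5 + 1)/6 - 11/2))*4556 = (1*(-11/6*6 - 11/2))*4556 = (1*(-11 - 11/2))*4556 = (1*(-33/2))*4556 = -33/2*4556 = -75174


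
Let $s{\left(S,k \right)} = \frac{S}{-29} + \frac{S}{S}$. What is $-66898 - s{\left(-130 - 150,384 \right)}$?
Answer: $- \frac{1940351}{29} \approx -66909.0$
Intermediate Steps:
$s{\left(S,k \right)} = 1 - \frac{S}{29}$ ($s{\left(S,k \right)} = S \left(- \frac{1}{29}\right) + 1 = - \frac{S}{29} + 1 = 1 - \frac{S}{29}$)
$-66898 - s{\left(-130 - 150,384 \right)} = -66898 - \left(1 - \frac{-130 - 150}{29}\right) = -66898 - \left(1 - - \frac{280}{29}\right) = -66898 - \left(1 + \frac{280}{29}\right) = -66898 - \frac{309}{29} = - \frac{1940351}{29}$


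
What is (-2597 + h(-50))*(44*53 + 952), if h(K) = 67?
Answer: -8308520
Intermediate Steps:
(-2597 + h(-50))*(44*53 + 952) = (-2597 + 67)*(44*53 + 952) = -2530*(2332 + 952) = -2530*3284 = -8308520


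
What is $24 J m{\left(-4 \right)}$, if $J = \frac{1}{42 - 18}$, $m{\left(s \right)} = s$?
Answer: $-4$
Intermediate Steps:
$J = \frac{1}{24} \approx 0.041667$
$24 J m{\left(-4 \right)} = 24 \cdot \frac{1}{24} \left(-4\right) = 1 \left(-4\right) = -4$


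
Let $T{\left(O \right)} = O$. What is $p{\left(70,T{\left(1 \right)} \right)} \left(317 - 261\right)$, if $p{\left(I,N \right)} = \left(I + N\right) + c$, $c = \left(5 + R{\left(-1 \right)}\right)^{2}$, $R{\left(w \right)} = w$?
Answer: $4872$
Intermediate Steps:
$c = 16$ ($c = \left(5 - 1\right)^{2} = 4^{2} = 16$)
$p{\left(I,N \right)} = 16 + I + N$ ($p{\left(I,N \right)} = \left(I + N\right) + 16 = 16 + I + N$)
$p{\left(70,T{\left(1 \right)} \right)} \left(317 - 261\right) = \left(16 + 70 + 1\right) \left(317 - 261\right) = 87 \left(317 - 261\right) = 87 \cdot 56 = 4872$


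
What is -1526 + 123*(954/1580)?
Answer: -1146869/790 ≈ -1451.7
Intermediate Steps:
-1526 + 123*(954/1580) = -1526 + 123*(954*(1/1580)) = -1526 + 123*(477/790) = -1526 + 58671/790 = -1146869/790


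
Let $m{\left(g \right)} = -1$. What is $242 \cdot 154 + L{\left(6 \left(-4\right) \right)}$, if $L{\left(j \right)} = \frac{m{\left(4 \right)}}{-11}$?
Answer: $\frac{409949}{11} \approx 37268.0$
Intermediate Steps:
$L{\left(j \right)} = \frac{1}{11}$ ($L{\left(j \right)} = - \frac{1}{-11} = \left(-1\right) \left(- \frac{1}{11}\right) = \frac{1}{11}$)
$242 \cdot 154 + L{\left(6 \left(-4\right) \right)} = 242 \cdot 154 + \frac{1}{11} = 37268 + \frac{1}{11} = \frac{409949}{11}$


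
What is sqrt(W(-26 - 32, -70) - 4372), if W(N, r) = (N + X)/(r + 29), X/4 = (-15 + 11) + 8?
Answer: I*sqrt(7347610)/41 ≈ 66.113*I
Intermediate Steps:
X = 16 (X = 4*((-15 + 11) + 8) = 4*(-4 + 8) = 4*4 = 16)
W(N, r) = (16 + N)/(29 + r) (W(N, r) = (N + 16)/(r + 29) = (16 + N)/(29 + r))
sqrt(W(-26 - 32, -70) - 4372) = sqrt((16 + (-26 - 32))/(29 - 70) - 4372) = sqrt((16 - 58)/(-41) - 4372) = sqrt(-1/41*(-42) - 4372) = sqrt(42/41 - 4372) = sqrt(-179210/41) = I*sqrt(7347610)/41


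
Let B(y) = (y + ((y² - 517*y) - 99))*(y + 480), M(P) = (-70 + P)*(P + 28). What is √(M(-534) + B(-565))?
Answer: I*√51600986 ≈ 7183.4*I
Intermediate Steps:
M(P) = (-70 + P)*(28 + P)
B(y) = (480 + y)*(-99 + y² - 516*y) (B(y) = (y + (-99 + y² - 517*y))*(480 + y) = (-99 + y² - 516*y)*(480 + y) = (480 + y)*(-99 + y² - 516*y))
√(M(-534) + B(-565)) = √((-1960 + (-534)² - 42*(-534)) + (-47520 + (-565)³ - 247779*(-565) - 36*(-565)²)) = √((-1960 + 285156 + 22428) + (-47520 - 180362125 + 139995135 - 36*319225)) = √(305624 + (-47520 - 180362125 + 139995135 - 11492100)) = √(305624 - 51906610) = √(-51600986) = I*√51600986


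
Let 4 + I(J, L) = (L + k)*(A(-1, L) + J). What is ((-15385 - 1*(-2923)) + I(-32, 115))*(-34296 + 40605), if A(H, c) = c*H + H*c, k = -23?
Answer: -230720130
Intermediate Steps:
A(H, c) = 2*H*c (A(H, c) = H*c + H*c = 2*H*c)
I(J, L) = -4 + (-23 + L)*(J - 2*L) (I(J, L) = -4 + (L - 23)*(2*(-1)*L + J) = -4 + (-23 + L)*(-2*L + J) = -4 + (-23 + L)*(J - 2*L))
((-15385 - 1*(-2923)) + I(-32, 115))*(-34296 + 40605) = ((-15385 - 1*(-2923)) + (-4 - 23*(-32) - 2*115² + 46*115 - 32*115))*(-34296 + 40605) = ((-15385 + 2923) + (-4 + 736 - 2*13225 + 5290 - 3680))*6309 = (-12462 + (-4 + 736 - 26450 + 5290 - 3680))*6309 = (-12462 - 24108)*6309 = -36570*6309 = -230720130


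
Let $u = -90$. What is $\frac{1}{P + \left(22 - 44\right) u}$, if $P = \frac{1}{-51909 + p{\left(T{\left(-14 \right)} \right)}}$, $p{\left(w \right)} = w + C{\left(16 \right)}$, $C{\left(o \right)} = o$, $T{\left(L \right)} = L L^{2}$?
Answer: $\frac{54637}{108181259} \approx 0.00050505$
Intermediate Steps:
$T{\left(L \right)} = L^{3}$
$p{\left(w \right)} = 16 + w$ ($p{\left(w \right)} = w + 16 = 16 + w$)
$P = - \frac{1}{54637}$ ($P = \frac{1}{-51909 + \left(16 + \left(-14\right)^{3}\right)} = \frac{1}{-51909 + \left(16 - 2744\right)} = \frac{1}{-51909 - 2728} = \frac{1}{-54637} = - \frac{1}{54637} \approx -1.8303 \cdot 10^{-5}$)
$\frac{1}{P + \left(22 - 44\right) u} = \frac{1}{- \frac{1}{54637} + \left(22 - 44\right) \left(-90\right)} = \frac{1}{- \frac{1}{54637} - -1980} = \frac{1}{- \frac{1}{54637} + 1980} = \frac{1}{\frac{108181259}{54637}} = \frac{54637}{108181259}$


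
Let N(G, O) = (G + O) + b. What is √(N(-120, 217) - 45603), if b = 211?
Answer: I*√45295 ≈ 212.83*I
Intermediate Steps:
N(G, O) = 211 + G + O (N(G, O) = (G + O) + 211 = 211 + G + O)
√(N(-120, 217) - 45603) = √((211 - 120 + 217) - 45603) = √(308 - 45603) = √(-45295) = I*√45295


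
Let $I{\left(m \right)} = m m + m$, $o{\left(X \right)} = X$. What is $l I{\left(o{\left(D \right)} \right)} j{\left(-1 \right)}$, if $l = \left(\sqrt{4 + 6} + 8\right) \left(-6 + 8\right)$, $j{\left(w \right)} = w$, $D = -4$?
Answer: $-192 - 24 \sqrt{10} \approx -267.89$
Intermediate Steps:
$l = 16 + 2 \sqrt{10}$ ($l = \left(\sqrt{10} + 8\right) 2 = \left(8 + \sqrt{10}\right) 2 = 16 + 2 \sqrt{10} \approx 22.325$)
$I{\left(m \right)} = m + m^{2}$ ($I{\left(m \right)} = m^{2} + m = m + m^{2}$)
$l I{\left(o{\left(D \right)} \right)} j{\left(-1 \right)} = \left(16 + 2 \sqrt{10}\right) \left(- 4 \left(1 - 4\right)\right) \left(-1\right) = \left(16 + 2 \sqrt{10}\right) \left(\left(-4\right) \left(-3\right)\right) \left(-1\right) = \left(16 + 2 \sqrt{10}\right) 12 \left(-1\right) = \left(192 + 24 \sqrt{10}\right) \left(-1\right) = -192 - 24 \sqrt{10}$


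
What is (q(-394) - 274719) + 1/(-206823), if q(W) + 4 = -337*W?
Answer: -29357490736/206823 ≈ -1.4195e+5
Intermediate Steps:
q(W) = -4 - 337*W
(q(-394) - 274719) + 1/(-206823) = ((-4 - 337*(-394)) - 274719) + 1/(-206823) = ((-4 + 132778) - 274719) - 1/206823 = (132774 - 274719) - 1/206823 = -141945 - 1/206823 = -29357490736/206823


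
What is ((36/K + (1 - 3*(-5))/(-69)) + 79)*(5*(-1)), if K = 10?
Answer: -28417/69 ≈ -411.84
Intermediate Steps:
((36/K + (1 - 3*(-5))/(-69)) + 79)*(5*(-1)) = ((36/10 + (1 - 3*(-5))/(-69)) + 79)*(5*(-1)) = ((36*(⅒) + (1 + 15)*(-1/69)) + 79)*(-5) = ((18/5 + 16*(-1/69)) + 79)*(-5) = ((18/5 - 16/69) + 79)*(-5) = (1162/345 + 79)*(-5) = (28417/345)*(-5) = -28417/69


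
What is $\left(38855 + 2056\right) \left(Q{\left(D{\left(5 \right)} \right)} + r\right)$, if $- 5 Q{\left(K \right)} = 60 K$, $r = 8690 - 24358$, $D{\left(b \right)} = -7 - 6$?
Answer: $-634611432$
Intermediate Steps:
$D{\left(b \right)} = -13$ ($D{\left(b \right)} = -7 - 6 = -13$)
$r = -15668$
$Q{\left(K \right)} = - 12 K$ ($Q{\left(K \right)} = - \frac{60 K}{5} = - 12 K$)
$\left(38855 + 2056\right) \left(Q{\left(D{\left(5 \right)} \right)} + r\right) = \left(38855 + 2056\right) \left(\left(-12\right) \left(-13\right) - 15668\right) = 40911 \left(156 - 15668\right) = 40911 \left(-15512\right) = -634611432$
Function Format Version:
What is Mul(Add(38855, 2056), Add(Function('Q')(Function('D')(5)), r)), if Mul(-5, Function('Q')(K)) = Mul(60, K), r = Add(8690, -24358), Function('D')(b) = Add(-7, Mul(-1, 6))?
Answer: -634611432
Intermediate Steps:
Function('D')(b) = -13 (Function('D')(b) = Add(-7, -6) = -13)
r = -15668
Function('Q')(K) = Mul(-12, K) (Function('Q')(K) = Mul(Rational(-1, 5), Mul(60, K)) = Mul(-12, K))
Mul(Add(38855, 2056), Add(Function('Q')(Function('D')(5)), r)) = Mul(Add(38855, 2056), Add(Mul(-12, -13), -15668)) = Mul(40911, Add(156, -15668)) = Mul(40911, -15512) = -634611432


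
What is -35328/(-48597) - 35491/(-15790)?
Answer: 760861749/255782210 ≈ 2.9746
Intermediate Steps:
-35328/(-48597) - 35491/(-15790) = -35328*(-1/48597) - 35491*(-1/15790) = 11776/16199 + 35491/15790 = 760861749/255782210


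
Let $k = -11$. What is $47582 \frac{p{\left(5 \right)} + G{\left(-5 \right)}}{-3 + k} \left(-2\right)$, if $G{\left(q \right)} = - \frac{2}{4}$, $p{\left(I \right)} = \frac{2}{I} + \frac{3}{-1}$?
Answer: $- \frac{737521}{35} \approx -21072.0$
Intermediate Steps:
$p{\left(I \right)} = -3 + \frac{2}{I}$ ($p{\left(I \right)} = \frac{2}{I} + 3 \left(-1\right) = \frac{2}{I} - 3 = -3 + \frac{2}{I}$)
$G{\left(q \right)} = - \frac{1}{2}$ ($G{\left(q \right)} = \left(-2\right) \frac{1}{4} = - \frac{1}{2}$)
$47582 \frac{p{\left(5 \right)} + G{\left(-5 \right)}}{-3 + k} \left(-2\right) = 47582 \frac{\left(-3 + \frac{2}{5}\right) - \frac{1}{2}}{-3 - 11} \left(-2\right) = 47582 \frac{\left(-3 + 2 \cdot \frac{1}{5}\right) - \frac{1}{2}}{-14} \left(-2\right) = 47582 \left(\left(-3 + \frac{2}{5}\right) - \frac{1}{2}\right) \left(- \frac{1}{14}\right) \left(-2\right) = 47582 \left(- \frac{13}{5} - \frac{1}{2}\right) \left(- \frac{1}{14}\right) \left(-2\right) = 47582 \left(- \frac{31}{10}\right) \left(- \frac{1}{14}\right) \left(-2\right) = 47582 \cdot \frac{31}{140} \left(-2\right) = 47582 \left(- \frac{31}{70}\right) = - \frac{737521}{35}$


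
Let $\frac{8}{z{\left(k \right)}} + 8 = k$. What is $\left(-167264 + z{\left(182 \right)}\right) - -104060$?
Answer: $- \frac{5498744}{87} \approx -63204.0$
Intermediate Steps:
$z{\left(k \right)} = \frac{8}{-8 + k}$
$\left(-167264 + z{\left(182 \right)}\right) - -104060 = \left(-167264 + \frac{8}{-8 + 182}\right) - -104060 = \left(-167264 + \frac{8}{174}\right) + 104060 = \left(-167264 + 8 \cdot \frac{1}{174}\right) + 104060 = \left(-167264 + \frac{4}{87}\right) + 104060 = - \frac{14551964}{87} + 104060 = - \frac{5498744}{87}$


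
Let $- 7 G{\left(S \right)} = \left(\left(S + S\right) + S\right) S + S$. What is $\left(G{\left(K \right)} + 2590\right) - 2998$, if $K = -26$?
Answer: $-694$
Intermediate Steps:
$G{\left(S \right)} = - \frac{3 S^{2}}{7} - \frac{S}{7}$ ($G{\left(S \right)} = - \frac{\left(\left(S + S\right) + S\right) S + S}{7} = - \frac{\left(2 S + S\right) S + S}{7} = - \frac{3 S S + S}{7} = - \frac{3 S^{2} + S}{7} = - \frac{S + 3 S^{2}}{7} = - \frac{3 S^{2}}{7} - \frac{S}{7}$)
$\left(G{\left(K \right)} + 2590\right) - 2998 = \left(\left(- \frac{1}{7}\right) \left(-26\right) \left(1 + 3 \left(-26\right)\right) + 2590\right) - 2998 = \left(\left(- \frac{1}{7}\right) \left(-26\right) \left(1 - 78\right) + 2590\right) - 2998 = \left(\left(- \frac{1}{7}\right) \left(-26\right) \left(-77\right) + 2590\right) - 2998 = \left(-286 + 2590\right) - 2998 = 2304 - 2998 = -694$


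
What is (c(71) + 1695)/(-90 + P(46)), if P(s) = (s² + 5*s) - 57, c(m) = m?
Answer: 1766/2199 ≈ 0.80309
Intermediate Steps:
P(s) = -57 + s² + 5*s
(c(71) + 1695)/(-90 + P(46)) = (71 + 1695)/(-90 + (-57 + 46² + 5*46)) = 1766/(-90 + (-57 + 2116 + 230)) = 1766/(-90 + 2289) = 1766/2199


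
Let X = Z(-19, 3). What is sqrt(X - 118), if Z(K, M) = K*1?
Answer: I*sqrt(137) ≈ 11.705*I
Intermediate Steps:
Z(K, M) = K
X = -19
sqrt(X - 118) = sqrt(-19 - 118) = sqrt(-137) = I*sqrt(137)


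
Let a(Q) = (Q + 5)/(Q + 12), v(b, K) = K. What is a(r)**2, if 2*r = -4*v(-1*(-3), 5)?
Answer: 25/4 ≈ 6.2500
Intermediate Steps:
r = -10 (r = (-4*5)/2 = (1/2)*(-20) = -10)
a(Q) = (5 + Q)/(12 + Q)
a(r)**2 = ((5 - 10)/(12 - 10))**2 = (-5/2)**2 = 25/4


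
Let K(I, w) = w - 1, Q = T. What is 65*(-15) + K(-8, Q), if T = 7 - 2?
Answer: -971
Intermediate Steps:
T = 5
Q = 5
K(I, w) = -1 + w
65*(-15) + K(-8, Q) = 65*(-15) + (-1 + 5) = -975 + 4 = -971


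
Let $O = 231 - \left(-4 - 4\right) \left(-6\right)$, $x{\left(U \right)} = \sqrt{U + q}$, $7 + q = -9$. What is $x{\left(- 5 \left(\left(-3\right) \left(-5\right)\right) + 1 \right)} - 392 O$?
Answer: $-71736 + 3 i \sqrt{10} \approx -71736.0 + 9.4868 i$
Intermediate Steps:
$q = -16$ ($q = -7 - 9 = -16$)
$x{\left(U \right)} = \sqrt{-16 + U}$ ($x{\left(U \right)} = \sqrt{U - 16} = \sqrt{-16 + U}$)
$O = 183$ ($O = 231 - \left(-8\right) \left(-6\right) = 231 - 48 = 183$)
$x{\left(- 5 \left(\left(-3\right) \left(-5\right)\right) + 1 \right)} - 392 O = \sqrt{-16 + \left(- 5 \left(\left(-3\right) \left(-5\right)\right) + 1\right)} - 71736 = \sqrt{-16 + \left(\left(-5\right) 15 + 1\right)} - 71736 = \sqrt{-16 + \left(-75 + 1\right)} - 71736 = \sqrt{-16 - 74} - 71736 = \sqrt{-90} - 71736 = 3 i \sqrt{10} - 71736 = -71736 + 3 i \sqrt{10}$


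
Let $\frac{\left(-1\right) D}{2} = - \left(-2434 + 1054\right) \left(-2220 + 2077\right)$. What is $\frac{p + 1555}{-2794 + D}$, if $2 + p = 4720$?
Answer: $\frac{6273}{391886} \approx 0.016007$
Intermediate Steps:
$p = 4718$ ($p = -2 + 4720 = 4718$)
$D = 394680$ ($D = - 2 \left(- \left(-2434 + 1054\right) \left(-2220 + 2077\right)\right) = - 2 \left(- \left(-1380\right) \left(-143\right)\right) = - 2 \left(\left(-1\right) 197340\right) = \left(-2\right) \left(-197340\right) = 394680$)
$\frac{p + 1555}{-2794 + D} = \frac{4718 + 1555}{-2794 + 394680} = \frac{6273}{391886}$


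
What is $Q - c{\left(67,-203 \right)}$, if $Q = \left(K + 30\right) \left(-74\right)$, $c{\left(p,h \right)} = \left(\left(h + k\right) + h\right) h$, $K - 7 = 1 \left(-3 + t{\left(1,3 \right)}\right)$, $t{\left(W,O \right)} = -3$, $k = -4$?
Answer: $-85524$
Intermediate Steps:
$K = 1$ ($K = 7 + 1 \left(-3 - 3\right) = 7 + 1 \left(-6\right) = 7 - 6 = 1$)
$c{\left(p,h \right)} = h \left(-4 + 2 h\right)$ ($c{\left(p,h \right)} = \left(\left(h - 4\right) + h\right) h = \left(\left(-4 + h\right) + h\right) h = \left(-4 + 2 h\right) h = h \left(-4 + 2 h\right)$)
$Q = -2294$ ($Q = \left(1 + 30\right) \left(-74\right) = 31 \left(-74\right) = -2294$)
$Q - c{\left(67,-203 \right)} = -2294 - 2 \left(-203\right) \left(-2 - 203\right) = -2294 - 2 \left(-203\right) \left(-205\right) = -2294 - 83230 = -85524$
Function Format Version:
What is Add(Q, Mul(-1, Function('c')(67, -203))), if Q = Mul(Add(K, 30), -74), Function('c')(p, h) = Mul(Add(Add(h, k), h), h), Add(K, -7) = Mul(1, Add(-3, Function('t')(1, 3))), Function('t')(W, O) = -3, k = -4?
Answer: -85524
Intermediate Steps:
K = 1 (K = Add(7, Mul(1, Add(-3, -3))) = Add(7, Mul(1, -6)) = Add(7, -6) = 1)
Function('c')(p, h) = Mul(h, Add(-4, Mul(2, h))) (Function('c')(p, h) = Mul(Add(Add(h, -4), h), h) = Mul(Add(Add(-4, h), h), h) = Mul(Add(-4, Mul(2, h)), h) = Mul(h, Add(-4, Mul(2, h))))
Q = -2294 (Q = Mul(Add(1, 30), -74) = Mul(31, -74) = -2294)
Add(Q, Mul(-1, Function('c')(67, -203))) = Add(-2294, Mul(-1, Mul(2, -203, Add(-2, -203)))) = Add(-2294, Mul(-1, Mul(2, -203, -205))) = Add(-2294, Mul(-1, 83230)) = Add(-2294, -83230) = -85524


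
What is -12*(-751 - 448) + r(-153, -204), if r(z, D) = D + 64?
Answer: 14248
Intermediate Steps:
r(z, D) = 64 + D
-12*(-751 - 448) + r(-153, -204) = -12*(-751 - 448) + (64 - 204) = -12*(-1199) - 140 = 14388 - 140 = 14248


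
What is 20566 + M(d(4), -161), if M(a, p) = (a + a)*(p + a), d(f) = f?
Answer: 19310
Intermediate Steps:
M(a, p) = 2*a*(a + p) (M(a, p) = (2*a)*(a + p) = 2*a*(a + p))
20566 + M(d(4), -161) = 20566 + 2*4*(4 - 161) = 20566 + 2*4*(-157) = 20566 - 1256 = 19310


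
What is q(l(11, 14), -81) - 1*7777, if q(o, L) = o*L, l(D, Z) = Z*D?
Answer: -20251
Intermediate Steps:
l(D, Z) = D*Z
q(o, L) = L*o
q(l(11, 14), -81) - 1*7777 = -891*14 - 1*7777 = -81*154 - 7777 = -12474 - 7777 = -20251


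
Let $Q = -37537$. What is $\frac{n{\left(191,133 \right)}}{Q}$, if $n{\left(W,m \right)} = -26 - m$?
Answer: $\frac{159}{37537} \approx 0.0042358$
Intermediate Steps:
$\frac{n{\left(191,133 \right)}}{Q} = \frac{-26 - 133}{-37537} = \left(-26 - 133\right) \left(- \frac{1}{37537}\right) = \left(-159\right) \left(- \frac{1}{37537}\right) = \frac{159}{37537}$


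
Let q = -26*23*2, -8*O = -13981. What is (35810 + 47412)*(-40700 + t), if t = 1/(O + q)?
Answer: -14947427854424/4413 ≈ -3.3871e+9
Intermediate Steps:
O = 13981/8 (O = -1/8*(-13981) = 13981/8 ≈ 1747.6)
q = -1196 (q = -598*2 = -1196)
t = 8/4413 (t = 1/(13981/8 - 1196) = 1/(4413/8) = 8/4413 ≈ 0.0018128)
(35810 + 47412)*(-40700 + t) = (35810 + 47412)*(-40700 + 8/4413) = 83222*(-179609092/4413) = -14947427854424/4413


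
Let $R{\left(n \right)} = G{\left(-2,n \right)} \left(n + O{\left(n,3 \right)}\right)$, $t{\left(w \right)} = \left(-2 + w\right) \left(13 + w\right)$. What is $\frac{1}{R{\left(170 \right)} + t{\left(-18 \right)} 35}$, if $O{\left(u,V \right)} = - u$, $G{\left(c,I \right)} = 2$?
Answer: $\frac{1}{3500} \approx 0.00028571$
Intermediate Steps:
$R{\left(n \right)} = 0$ ($R{\left(n \right)} = 2 \left(n - n\right) = 2 \cdot 0 = 0$)
$\frac{1}{R{\left(170 \right)} + t{\left(-18 \right)} 35} = \frac{1}{0 + \left(-26 + \left(-18\right)^{2} + 11 \left(-18\right)\right) 35} = \frac{1}{0 + \left(-26 + 324 - 198\right) 35} = \frac{1}{0 + 100 \cdot 35} = \frac{1}{0 + 3500} = \frac{1}{3500}$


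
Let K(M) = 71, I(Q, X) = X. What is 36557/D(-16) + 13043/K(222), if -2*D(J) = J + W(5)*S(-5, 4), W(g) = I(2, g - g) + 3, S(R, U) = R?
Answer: 5595427/2201 ≈ 2542.2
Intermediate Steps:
W(g) = 3 (W(g) = (g - g) + 3 = 0 + 3 = 3)
D(J) = 15/2 - J/2 (D(J) = -(J + 3*(-5))/2 = -(J - 15)/2 = -(-15 + J)/2 = 15/2 - J/2)
36557/D(-16) + 13043/K(222) = 36557/(15/2 - 1/2*(-16)) + 13043/71 = 36557/(15/2 + 8) + 13043*(1/71) = 36557/(31/2) + 13043/71 = 36557*(2/31) + 13043/71 = 73114/31 + 13043/71 = 5595427/2201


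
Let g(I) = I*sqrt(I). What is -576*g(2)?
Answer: -1152*sqrt(2) ≈ -1629.2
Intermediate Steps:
g(I) = I**(3/2)
-576*g(2) = -1152*sqrt(2)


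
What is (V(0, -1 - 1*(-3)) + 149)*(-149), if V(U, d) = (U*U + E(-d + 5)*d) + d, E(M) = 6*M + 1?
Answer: -28161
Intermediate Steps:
E(M) = 1 + 6*M
V(U, d) = d + U² + d*(31 - 6*d) (V(U, d) = (U*U + (1 + 6*(-d + 5))*d) + d = (U² + (1 + 6*(5 - d))*d) + d = (U² + (1 + (30 - 6*d))*d) + d = (U² + (31 - 6*d)*d) + d = (U² + d*(31 - 6*d)) + d = d + U² + d*(31 - 6*d))
(V(0, -1 - 1*(-3)) + 149)*(-149) = (((-1 - 1*(-3)) + 0² - (-1 - 1*(-3))*(-31 + 6*(-1 - 1*(-3)))) + 149)*(-149) = (((-1 + 3) + 0 - (-1 + 3)*(-31 + 6*(-1 + 3))) + 149)*(-149) = ((2 + 0 - 1*2*(-31 + 6*2)) + 149)*(-149) = ((2 + 0 - 1*2*(-31 + 12)) + 149)*(-149) = ((2 + 0 - 1*2*(-19)) + 149)*(-149) = ((2 + 0 + 38) + 149)*(-149) = (40 + 149)*(-149) = 189*(-149) = -28161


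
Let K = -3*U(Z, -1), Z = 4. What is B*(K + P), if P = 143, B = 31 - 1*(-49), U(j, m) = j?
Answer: 10480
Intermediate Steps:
B = 80 (B = 31 + 49 = 80)
K = -12 (K = -3*4 = -12)
B*(K + P) = 80*(-12 + 143) = 80*131 = 10480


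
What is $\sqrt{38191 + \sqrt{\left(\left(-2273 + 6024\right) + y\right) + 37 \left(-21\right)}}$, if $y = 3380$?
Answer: $\sqrt{38191 + 3 \sqrt{706}} \approx 195.63$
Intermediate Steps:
$\sqrt{38191 + \sqrt{\left(\left(-2273 + 6024\right) + y\right) + 37 \left(-21\right)}} = \sqrt{38191 + \sqrt{\left(\left(-2273 + 6024\right) + 3380\right) + 37 \left(-21\right)}} = \sqrt{38191 + \sqrt{\left(3751 + 3380\right) - 777}} = \sqrt{38191 + \sqrt{7131 - 777}} = \sqrt{38191 + \sqrt{6354}} = \sqrt{38191 + 3 \sqrt{706}}$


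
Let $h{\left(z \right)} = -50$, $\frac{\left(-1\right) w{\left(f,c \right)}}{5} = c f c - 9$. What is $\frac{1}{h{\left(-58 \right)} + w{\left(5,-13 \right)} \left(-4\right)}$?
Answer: $\frac{1}{16670} \approx 5.9988 \cdot 10^{-5}$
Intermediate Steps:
$w{\left(f,c \right)} = 45 - 5 f c^{2}$ ($w{\left(f,c \right)} = - 5 \left(c f c - 9\right) = - 5 \left(f c^{2} - 9\right) = - 5 \left(-9 + f c^{2}\right) = 45 - 5 f c^{2}$)
$\frac{1}{h{\left(-58 \right)} + w{\left(5,-13 \right)} \left(-4\right)} = \frac{1}{-50 + \left(45 - 25 \left(-13\right)^{2}\right) \left(-4\right)} = \frac{1}{-50 + \left(45 - 25 \cdot 169\right) \left(-4\right)} = \frac{1}{-50 + \left(45 - 4225\right) \left(-4\right)} = \frac{1}{-50 - -16720} = \frac{1}{-50 + 16720} = \frac{1}{16670}$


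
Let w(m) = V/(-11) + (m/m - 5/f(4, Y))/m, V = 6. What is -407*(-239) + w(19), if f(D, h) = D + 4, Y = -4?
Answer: 162639577/1672 ≈ 97273.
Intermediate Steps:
f(D, h) = 4 + D
w(m) = -6/11 + 3/(8*m) (w(m) = 6/(-11) + (m/m - 5/(4 + 4))/m = 6*(-1/11) + (1 - 5/8)/m = -6/11 + (1 - 5*⅛)/m = -6/11 + (1 - 5/8)/m = -6/11 + 3/(8*m))
-407*(-239) + w(19) = -407*(-239) + (3/88)*(11 - 16*19)/19 = 97273 + (3/88)*(1/19)*(11 - 304) = 97273 + (3/88)*(1/19)*(-293) = 97273 - 879/1672 = 162639577/1672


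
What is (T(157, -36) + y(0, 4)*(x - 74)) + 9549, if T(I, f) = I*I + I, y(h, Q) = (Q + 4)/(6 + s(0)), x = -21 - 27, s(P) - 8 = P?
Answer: 239997/7 ≈ 34285.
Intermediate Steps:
s(P) = 8 + P
x = -48
y(h, Q) = 2/7 + Q/14 (y(h, Q) = (Q + 4)/(6 + (8 + 0)) = (4 + Q)/(6 + 8) = (4 + Q)/14 = (4 + Q)*(1/14) = 2/7 + Q/14)
T(I, f) = I + I² (T(I, f) = I² + I = I + I²)
(T(157, -36) + y(0, 4)*(x - 74)) + 9549 = (157*(1 + 157) + (2/7 + (1/14)*4)*(-48 - 74)) + 9549 = (157*158 + (2/7 + 2/7)*(-122)) + 9549 = (24806 + (4/7)*(-122)) + 9549 = (24806 - 488/7) + 9549 = 173154/7 + 9549 = 239997/7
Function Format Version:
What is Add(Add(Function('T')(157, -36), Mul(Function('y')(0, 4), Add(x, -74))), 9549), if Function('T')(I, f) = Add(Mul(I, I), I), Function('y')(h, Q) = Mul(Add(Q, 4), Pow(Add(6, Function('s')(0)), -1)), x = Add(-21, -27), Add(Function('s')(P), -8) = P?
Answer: Rational(239997, 7) ≈ 34285.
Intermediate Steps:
Function('s')(P) = Add(8, P)
x = -48
Function('y')(h, Q) = Add(Rational(2, 7), Mul(Rational(1, 14), Q)) (Function('y')(h, Q) = Mul(Add(Q, 4), Pow(Add(6, Add(8, 0)), -1)) = Mul(Add(4, Q), Pow(Add(6, 8), -1)) = Mul(Add(4, Q), Pow(14, -1)) = Mul(Add(4, Q), Rational(1, 14)) = Add(Rational(2, 7), Mul(Rational(1, 14), Q)))
Function('T')(I, f) = Add(I, Pow(I, 2)) (Function('T')(I, f) = Add(Pow(I, 2), I) = Add(I, Pow(I, 2)))
Add(Add(Function('T')(157, -36), Mul(Function('y')(0, 4), Add(x, -74))), 9549) = Add(Add(Mul(157, Add(1, 157)), Mul(Add(Rational(2, 7), Mul(Rational(1, 14), 4)), Add(-48, -74))), 9549) = Add(Add(Mul(157, 158), Mul(Add(Rational(2, 7), Rational(2, 7)), -122)), 9549) = Add(Add(24806, Mul(Rational(4, 7), -122)), 9549) = Add(Add(24806, Rational(-488, 7)), 9549) = Add(Rational(173154, 7), 9549) = Rational(239997, 7)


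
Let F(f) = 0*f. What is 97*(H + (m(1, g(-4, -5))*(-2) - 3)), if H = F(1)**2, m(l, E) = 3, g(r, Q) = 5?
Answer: -873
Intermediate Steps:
F(f) = 0
H = 0 (H = 0**2 = 0)
97*(H + (m(1, g(-4, -5))*(-2) - 3)) = 97*(0 + (3*(-2) - 3)) = 97*(0 + (-6 - 3)) = 97*(0 - 9) = 97*(-9) = -873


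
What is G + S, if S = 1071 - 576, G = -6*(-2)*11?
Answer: 627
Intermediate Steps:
G = 132 (G = 12*11 = 132)
S = 495
G + S = 132 + 495 = 627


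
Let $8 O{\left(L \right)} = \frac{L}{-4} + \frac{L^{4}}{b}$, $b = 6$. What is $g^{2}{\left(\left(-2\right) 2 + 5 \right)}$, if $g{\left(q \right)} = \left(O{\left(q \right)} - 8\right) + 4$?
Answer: $\frac{148225}{9216} \approx 16.083$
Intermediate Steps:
$O{\left(L \right)} = - \frac{L}{32} + \frac{L^{4}}{48}$ ($O{\left(L \right)} = \frac{\frac{L}{-4} + \frac{L^{4}}{6}}{8} = \frac{L \left(- \frac{1}{4}\right) + L^{4} \cdot \frac{1}{6}}{8} = \frac{- \frac{L}{4} + \frac{L^{4}}{6}}{8} = - \frac{L}{32} + \frac{L^{4}}{48}$)
$g{\left(q \right)} = -4 - \frac{q}{32} + \frac{q^{4}}{48}$ ($g{\left(q \right)} = \left(\left(- \frac{q}{32} + \frac{q^{4}}{48}\right) - 8\right) + 4 = \left(-8 - \frac{q}{32} + \frac{q^{4}}{48}\right) + 4 = -4 - \frac{q}{32} + \frac{q^{4}}{48}$)
$g^{2}{\left(\left(-2\right) 2 + 5 \right)} = \left(-4 - \frac{\left(-2\right) 2 + 5}{32} + \frac{\left(\left(-2\right) 2 + 5\right)^{4}}{48}\right)^{2} = \left(-4 - \frac{-4 + 5}{32} + \frac{\left(-4 + 5\right)^{4}}{48}\right)^{2} = \left(-4 - \frac{1}{32} + \frac{1^{4}}{48}\right)^{2} = \left(-4 - \frac{1}{32} + \frac{1}{48} \cdot 1\right)^{2} = \left(-4 - \frac{1}{32} + \frac{1}{48}\right)^{2} = \left(- \frac{385}{96}\right)^{2} = \frac{148225}{9216}$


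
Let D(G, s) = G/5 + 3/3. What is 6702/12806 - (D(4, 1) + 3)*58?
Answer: -8896221/32015 ≈ -277.88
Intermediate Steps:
D(G, s) = 1 + G/5 (D(G, s) = G*(⅕) + 3*(⅓) = G/5 + 1 = 1 + G/5)
6702/12806 - (D(4, 1) + 3)*58 = 6702/12806 - ((1 + (⅕)*4) + 3)*58 = 6702*(1/12806) - ((1 + ⅘) + 3)*58 = 3351/6403 - (9/5 + 3)*58 = 3351/6403 - 24*58/5 = 3351/6403 - 1*1392/5 = 3351/6403 - 1392/5 = -8896221/32015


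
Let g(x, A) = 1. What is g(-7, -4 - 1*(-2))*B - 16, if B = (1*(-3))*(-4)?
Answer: -4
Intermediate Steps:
B = 12 (B = -3*(-4) = 12)
g(-7, -4 - 1*(-2))*B - 16 = 1*12 - 16 = 12 - 16 = -4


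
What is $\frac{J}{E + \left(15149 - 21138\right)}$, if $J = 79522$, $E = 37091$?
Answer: $\frac{39761}{15551} \approx 2.5568$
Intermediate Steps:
$\frac{J}{E + \left(15149 - 21138\right)} = \frac{79522}{37091 + \left(15149 - 21138\right)} = \frac{79522}{37091 - 5989} = \frac{79522}{31102} = 79522 \cdot \frac{1}{31102} = \frac{39761}{15551}$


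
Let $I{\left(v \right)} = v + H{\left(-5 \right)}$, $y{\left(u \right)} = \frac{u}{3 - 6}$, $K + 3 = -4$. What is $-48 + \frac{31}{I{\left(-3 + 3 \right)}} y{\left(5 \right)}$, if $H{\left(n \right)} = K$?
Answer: $- \frac{853}{21} \approx -40.619$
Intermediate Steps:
$K = -7$ ($K = -3 - 4 = -7$)
$H{\left(n \right)} = -7$
$y{\left(u \right)} = - \frac{u}{3}$ ($y{\left(u \right)} = \frac{u}{3 - 6} = \frac{u}{-3} = u \left(- \frac{1}{3}\right) = - \frac{u}{3}$)
$I{\left(v \right)} = -7 + v$ ($I{\left(v \right)} = v - 7 = -7 + v$)
$-48 + \frac{31}{I{\left(-3 + 3 \right)}} y{\left(5 \right)} = -48 + \frac{31}{-7 + \left(-3 + 3\right)} \left(\left(- \frac{1}{3}\right) 5\right) = -48 + \frac{31}{-7 + 0} \left(- \frac{5}{3}\right) = -48 + \frac{31}{-7} \left(- \frac{5}{3}\right) = -48 + 31 \left(- \frac{1}{7}\right) \left(- \frac{5}{3}\right) = -48 - - \frac{155}{21} = -48 + \frac{155}{21} = - \frac{853}{21}$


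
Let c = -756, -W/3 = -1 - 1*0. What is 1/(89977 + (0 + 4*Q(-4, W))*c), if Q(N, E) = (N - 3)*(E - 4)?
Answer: 1/68809 ≈ 1.4533e-5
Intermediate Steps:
W = 3 (W = -3*(-1 - 1*0) = -3*(-1 + 0) = -3*(-1) = 3)
Q(N, E) = (-4 + E)*(-3 + N) (Q(N, E) = (-3 + N)*(-4 + E) = (-4 + E)*(-3 + N))
1/(89977 + (0 + 4*Q(-4, W))*c) = 1/(89977 + (0 + 4*(12 - 4*(-4) - 3*3 + 3*(-4)))*(-756)) = 1/(89977 + (0 + 4*(12 + 16 - 9 - 12))*(-756)) = 1/(89977 + (0 + 4*7)*(-756)) = 1/(89977 + (0 + 28)*(-756)) = 1/(89977 + 28*(-756)) = 1/(89977 - 21168) = 1/68809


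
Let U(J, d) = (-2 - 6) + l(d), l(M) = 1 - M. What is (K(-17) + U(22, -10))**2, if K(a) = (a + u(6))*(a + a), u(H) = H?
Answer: 142129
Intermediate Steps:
K(a) = 2*a*(6 + a) (K(a) = (a + 6)*(a + a) = (6 + a)*(2*a) = 2*a*(6 + a))
U(J, d) = -7 - d (U(J, d) = (-2 - 6) + (1 - d) = -8 + (1 - d) = -7 - d)
(K(-17) + U(22, -10))**2 = (2*(-17)*(6 - 17) + (-7 - 1*(-10)))**2 = (2*(-17)*(-11) + (-7 + 10))**2 = (374 + 3)**2 = 377**2 = 142129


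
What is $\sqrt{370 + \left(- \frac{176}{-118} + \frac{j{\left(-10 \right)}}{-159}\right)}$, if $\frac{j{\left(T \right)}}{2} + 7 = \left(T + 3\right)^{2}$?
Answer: $\frac{\sqrt{3627326254}}{3127} \approx 19.26$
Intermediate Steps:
$j{\left(T \right)} = -14 + 2 \left(3 + T\right)^{2}$ ($j{\left(T \right)} = -14 + 2 \left(T + 3\right)^{2} = -14 + 2 \left(3 + T\right)^{2}$)
$\sqrt{370 + \left(- \frac{176}{-118} + \frac{j{\left(-10 \right)}}{-159}\right)} = \sqrt{370 + \left(- \frac{176}{-118} + \frac{-14 + 2 \left(3 - 10\right)^{2}}{-159}\right)} = \sqrt{370 + \left(\left(-176\right) \left(- \frac{1}{118}\right) + \left(-14 + 2 \left(-7\right)^{2}\right) \left(- \frac{1}{159}\right)\right)} = \sqrt{370 + \left(\frac{88}{59} + \left(-14 + 2 \cdot 49\right) \left(- \frac{1}{159}\right)\right)} = \sqrt{370 + \left(\frac{88}{59} + \left(-14 + 98\right) \left(- \frac{1}{159}\right)\right)} = \sqrt{370 + \left(\frac{88}{59} + 84 \left(- \frac{1}{159}\right)\right)} = \sqrt{370 + \left(\frac{88}{59} - \frac{28}{53}\right)} = \sqrt{370 + \frac{3012}{3127}} = \sqrt{\frac{1160002}{3127}} = \frac{\sqrt{3627326254}}{3127}$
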